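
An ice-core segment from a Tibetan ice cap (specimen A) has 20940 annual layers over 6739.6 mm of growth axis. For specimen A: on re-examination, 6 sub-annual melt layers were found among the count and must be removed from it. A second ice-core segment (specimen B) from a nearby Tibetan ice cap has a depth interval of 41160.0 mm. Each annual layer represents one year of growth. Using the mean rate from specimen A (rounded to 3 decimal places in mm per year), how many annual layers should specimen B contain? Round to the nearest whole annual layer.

Specimen A: adjusted count: 20940 − 6 = 20934 annual layers.
A: 6739.6 mm over 20934 years gives 6739.6 / 20934 ≈ 0.322 mm/year.
Specimen B: 41160.0 mm / 0.322 mm per year = 127826.09 years ≈ 127826 annual layers.

127826 annual layers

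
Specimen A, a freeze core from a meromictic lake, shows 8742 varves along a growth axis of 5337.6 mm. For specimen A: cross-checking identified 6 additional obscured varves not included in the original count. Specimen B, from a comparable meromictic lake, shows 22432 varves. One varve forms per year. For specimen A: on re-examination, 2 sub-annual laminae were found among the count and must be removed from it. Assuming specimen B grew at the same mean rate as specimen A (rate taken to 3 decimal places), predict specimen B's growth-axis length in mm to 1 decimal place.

Specimen A: correcting the raw count gives 8742 − 2 + 6 = 8746 true varves.
A: Extension rate ≈ 5337.6 / 8746 = 0.610 mm/year.
For B, 0.610 mm/year × 22432 years = 13683.5 mm.

13683.5 mm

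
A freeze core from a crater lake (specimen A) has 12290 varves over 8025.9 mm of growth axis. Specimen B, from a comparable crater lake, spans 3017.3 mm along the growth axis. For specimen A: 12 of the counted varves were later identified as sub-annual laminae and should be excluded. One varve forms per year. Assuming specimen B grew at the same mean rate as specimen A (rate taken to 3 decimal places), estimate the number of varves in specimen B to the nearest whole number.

Specimen A: true varve count = 12290 − 12 = 12278.
A: 8025.9 mm over 12278 years gives 8025.9 / 12278 ≈ 0.654 mm/yr.
Specimen B: 3017.3 mm / 0.654 mm per year = 4613.61 years ≈ 4614 varves.

4614 varves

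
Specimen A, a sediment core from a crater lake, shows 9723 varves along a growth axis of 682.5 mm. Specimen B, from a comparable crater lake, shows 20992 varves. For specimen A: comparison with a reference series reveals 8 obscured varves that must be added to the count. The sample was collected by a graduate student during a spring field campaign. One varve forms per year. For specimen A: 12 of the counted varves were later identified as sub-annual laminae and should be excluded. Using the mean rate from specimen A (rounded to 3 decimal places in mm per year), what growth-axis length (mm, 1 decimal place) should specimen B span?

1469.4 mm

Specimen A: adjusted count: 9723 − 12 + 8 = 9719 varves.
A: Mean rate = 682.5 mm / 9719 years ≈ 0.070 mm/year.
Length of B = 0.070 × 20992 = 1469.4 mm.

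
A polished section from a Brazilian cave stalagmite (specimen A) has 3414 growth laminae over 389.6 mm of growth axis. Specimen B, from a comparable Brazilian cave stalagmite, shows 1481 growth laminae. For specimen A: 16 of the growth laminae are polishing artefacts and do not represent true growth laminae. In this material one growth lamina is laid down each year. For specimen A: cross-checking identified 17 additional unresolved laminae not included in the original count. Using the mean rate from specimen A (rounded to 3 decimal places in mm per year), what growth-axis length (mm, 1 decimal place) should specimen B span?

Specimen A: adjusted count: 3414 − 16 + 17 = 3415 growth laminae.
A: Extension rate ≈ 389.6 / 3415 = 0.114 mm per year.
For B, 0.114 mm/year × 1481 years = 168.8 mm.

168.8 mm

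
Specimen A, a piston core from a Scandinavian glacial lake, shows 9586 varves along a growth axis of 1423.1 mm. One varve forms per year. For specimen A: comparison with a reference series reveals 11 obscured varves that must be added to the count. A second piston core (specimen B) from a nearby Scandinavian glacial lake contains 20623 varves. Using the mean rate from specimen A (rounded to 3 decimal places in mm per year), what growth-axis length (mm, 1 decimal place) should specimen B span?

3052.2 mm

Specimen A: adjusted count: 9586 + 11 = 9597 varves.
A: 1423.1 mm over 9597 years gives 1423.1 / 9597 ≈ 0.148 mm per year.
For B, 0.148 mm/year × 20623 years = 3052.2 mm.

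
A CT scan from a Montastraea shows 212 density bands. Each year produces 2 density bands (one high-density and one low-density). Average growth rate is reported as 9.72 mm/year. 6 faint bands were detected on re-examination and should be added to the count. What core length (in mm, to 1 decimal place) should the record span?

1059.5 mm

After corrections the count is 212 + 6 = 218 density bands.
With 2 density bands per year, 218 / 2 = 109 years.
Predicted length = 9.72 mm/year × 109 years = 1059.5 mm.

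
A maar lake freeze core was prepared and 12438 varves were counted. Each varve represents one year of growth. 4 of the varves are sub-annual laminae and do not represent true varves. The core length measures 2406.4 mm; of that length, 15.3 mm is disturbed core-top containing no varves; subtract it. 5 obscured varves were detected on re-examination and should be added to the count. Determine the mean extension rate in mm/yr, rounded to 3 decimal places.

0.192 mm/yr

Correcting the raw count gives 12438 − 4 + 5 = 12439 true varves.
Removing the 15.3 mm offcut leaves 2406.4 − 15.3 = 2391.1 mm.
2391.1 mm over 12439 years gives 2391.1 / 12439 ≈ 0.192 mm/yr.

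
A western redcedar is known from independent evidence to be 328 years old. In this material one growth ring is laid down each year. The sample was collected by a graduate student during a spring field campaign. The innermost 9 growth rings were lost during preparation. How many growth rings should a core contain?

319 growth rings

One growth ring per year gives 328 growth rings over 328 years.
Less the 9 uncaptured growth rings: 328 − 9 = 319.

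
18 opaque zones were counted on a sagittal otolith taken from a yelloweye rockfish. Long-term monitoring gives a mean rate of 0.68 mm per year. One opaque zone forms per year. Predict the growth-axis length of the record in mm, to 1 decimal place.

The record spans 18 years at 0.68 mm per year.
18 years at 0.68 mm/year gives 0.68 × 18 = 12.2 mm.

12.2 mm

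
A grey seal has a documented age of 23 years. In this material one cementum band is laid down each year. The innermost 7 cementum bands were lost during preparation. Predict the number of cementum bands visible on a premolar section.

16 cementum bands

Expected cementum bands over 23 years: 23.
Subtracting the 7 cementum bands not captured gives 23 − 7 = 16 cementum bands in the record.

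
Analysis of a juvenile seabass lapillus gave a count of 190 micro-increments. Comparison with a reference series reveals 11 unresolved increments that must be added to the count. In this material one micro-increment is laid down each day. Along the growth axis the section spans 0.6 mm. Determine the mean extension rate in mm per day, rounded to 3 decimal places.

True micro-increment count = 190 + 11 = 201.
0.6 mm over 201 days gives 0.6 / 201 ≈ 0.003 mm per day.

0.003 mm per day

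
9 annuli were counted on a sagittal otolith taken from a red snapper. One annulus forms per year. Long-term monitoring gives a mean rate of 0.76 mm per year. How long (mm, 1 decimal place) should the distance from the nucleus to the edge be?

The record spans 9 years at 0.76 mm per year.
Length ≈ 0.76 × 9 = 6.8 mm.

6.8 mm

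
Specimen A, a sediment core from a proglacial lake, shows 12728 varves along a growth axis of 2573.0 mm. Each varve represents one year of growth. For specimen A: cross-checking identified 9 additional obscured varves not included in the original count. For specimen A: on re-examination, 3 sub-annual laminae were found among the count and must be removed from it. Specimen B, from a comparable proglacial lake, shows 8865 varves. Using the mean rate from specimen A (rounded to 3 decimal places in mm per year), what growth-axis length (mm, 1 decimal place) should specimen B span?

Specimen A: adjusted count: 12728 − 3 + 9 = 12734 varves.
A: Mean rate = 2573.0 mm / 12734 years ≈ 0.202 mm per year.
Length of B = 0.202 × 8865 = 1790.7 mm.

1790.7 mm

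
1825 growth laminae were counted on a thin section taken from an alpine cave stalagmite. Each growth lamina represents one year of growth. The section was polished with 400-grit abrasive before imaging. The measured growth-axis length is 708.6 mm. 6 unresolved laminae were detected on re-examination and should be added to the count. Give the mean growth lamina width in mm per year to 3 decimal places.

0.387 mm per year

True growth lamina count = 1825 + 6 = 1831.
708.6 mm over 1831 years gives 708.6 / 1831 ≈ 0.387 mm per year.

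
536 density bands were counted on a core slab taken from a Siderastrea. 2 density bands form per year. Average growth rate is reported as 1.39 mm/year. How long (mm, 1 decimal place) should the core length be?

372.5 mm

Dividing by 2 density bands per year: 536 / 2 = 268 years.
Predicted length = 1.39 mm/year × 268 years = 372.5 mm.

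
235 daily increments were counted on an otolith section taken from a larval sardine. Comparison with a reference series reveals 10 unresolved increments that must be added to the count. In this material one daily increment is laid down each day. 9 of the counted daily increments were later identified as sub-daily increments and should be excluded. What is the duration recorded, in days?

Adjusted count: 235 − 9 + 10 = 236 daily increments.
One daily increment per day makes the duration 236 days.

236 d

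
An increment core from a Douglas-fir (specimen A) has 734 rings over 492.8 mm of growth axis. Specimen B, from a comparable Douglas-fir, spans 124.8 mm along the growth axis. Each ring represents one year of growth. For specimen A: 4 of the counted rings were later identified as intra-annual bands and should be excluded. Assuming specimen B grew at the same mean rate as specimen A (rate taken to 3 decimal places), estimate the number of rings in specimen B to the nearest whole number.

185 rings

Specimen A: adjusted count: 734 − 4 = 730 rings.
A: 492.8 mm over 730 years gives 492.8 / 730 ≈ 0.675 mm/yr.
B spans 124.8 / 0.675 = 184.89 years ≈ 185 rings.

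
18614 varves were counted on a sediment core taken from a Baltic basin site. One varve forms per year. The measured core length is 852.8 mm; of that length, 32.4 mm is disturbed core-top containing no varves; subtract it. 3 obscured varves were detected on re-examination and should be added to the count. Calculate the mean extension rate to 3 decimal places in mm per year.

0.044 mm per year

After corrections the count is 18614 + 3 = 18617 varves.
Net length = 852.8 − 32.4 = 820.4 mm.
Mean rate = 820.4 mm / 18617 years ≈ 0.044 mm per year.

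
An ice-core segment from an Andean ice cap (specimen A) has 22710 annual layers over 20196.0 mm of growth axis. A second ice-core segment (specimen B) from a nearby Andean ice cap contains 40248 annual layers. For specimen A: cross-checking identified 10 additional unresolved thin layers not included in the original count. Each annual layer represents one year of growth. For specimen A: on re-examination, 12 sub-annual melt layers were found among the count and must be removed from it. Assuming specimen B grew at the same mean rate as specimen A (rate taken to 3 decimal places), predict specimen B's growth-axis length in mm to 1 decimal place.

Specimen A: correcting the raw count gives 22710 − 12 + 10 = 22708 true annual layers.
A: Mean rate = 20196.0 mm / 22708 years ≈ 0.889 mm per year.
B's length ≈ 0.889 × 40248 = 35780.5 mm.

35780.5 mm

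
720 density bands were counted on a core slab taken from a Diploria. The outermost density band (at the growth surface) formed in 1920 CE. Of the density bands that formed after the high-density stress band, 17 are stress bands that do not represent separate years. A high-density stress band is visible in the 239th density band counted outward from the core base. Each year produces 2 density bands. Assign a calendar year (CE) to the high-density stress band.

720 − 239 = 481 density bands lie beyond the high-density stress band toward the growth surface.
Excluding 17 false density bands: 481 − 17 = 464.
With 2 density bands per year, 464 / 2 = 232 years.
1920 − 232 = 1688 CE.

1688 CE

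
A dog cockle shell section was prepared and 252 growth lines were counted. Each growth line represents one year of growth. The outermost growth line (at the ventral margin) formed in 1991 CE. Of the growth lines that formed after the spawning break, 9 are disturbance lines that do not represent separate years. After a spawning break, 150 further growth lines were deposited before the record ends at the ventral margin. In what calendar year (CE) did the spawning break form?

150 growth lines post-date the spawning break.
150 − 9 false = 141 true growth lines after the spawning break.
1991 − 141 = 1850 CE.

1850 CE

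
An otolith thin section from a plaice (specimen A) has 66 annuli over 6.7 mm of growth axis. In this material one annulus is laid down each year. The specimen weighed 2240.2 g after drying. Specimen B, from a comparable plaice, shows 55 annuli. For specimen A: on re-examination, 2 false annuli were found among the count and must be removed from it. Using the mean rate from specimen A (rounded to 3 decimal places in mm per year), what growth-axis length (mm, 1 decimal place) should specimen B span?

5.8 mm

Specimen A: correcting the raw count gives 66 − 2 = 64 true annuli.
A: Extension rate ≈ 6.7 / 64 = 0.105 mm per year.
For B, 0.105 mm/year × 55 years = 5.8 mm.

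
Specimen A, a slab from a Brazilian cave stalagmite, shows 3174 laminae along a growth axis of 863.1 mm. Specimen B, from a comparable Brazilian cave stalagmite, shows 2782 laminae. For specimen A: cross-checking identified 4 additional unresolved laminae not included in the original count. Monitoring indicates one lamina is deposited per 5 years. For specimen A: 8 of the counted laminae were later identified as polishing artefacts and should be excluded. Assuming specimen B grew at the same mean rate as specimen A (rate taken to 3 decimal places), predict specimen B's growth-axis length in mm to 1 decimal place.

Specimen A: adjusted count: 3174 − 8 + 4 = 3170 laminae.
Specimen A: at 5 years per lamina, 3170 × 5 = 15850 years.
A: Extension rate ≈ 863.1 / 15850 = 0.054 mm/year.
Specimen B: multiplying by 5 years per lamina: 2782 × 5 = 13910 years. For B, 0.054 mm/year × 13910 years = 751.1 mm.

751.1 mm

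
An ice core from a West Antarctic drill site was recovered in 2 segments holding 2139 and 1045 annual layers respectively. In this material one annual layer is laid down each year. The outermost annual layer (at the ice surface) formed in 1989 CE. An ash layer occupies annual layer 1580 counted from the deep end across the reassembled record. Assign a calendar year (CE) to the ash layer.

385 CE

Total annual layers = 2139 + 1045 = 3184.
The ash layer sits at annual layer 1580 from the deep end, so 3184 − 1580 = 1604 annual layers formed after it.
Counting back 1604 years from 1989 CE places the ash layer in 1989 − 1604 = 385 CE.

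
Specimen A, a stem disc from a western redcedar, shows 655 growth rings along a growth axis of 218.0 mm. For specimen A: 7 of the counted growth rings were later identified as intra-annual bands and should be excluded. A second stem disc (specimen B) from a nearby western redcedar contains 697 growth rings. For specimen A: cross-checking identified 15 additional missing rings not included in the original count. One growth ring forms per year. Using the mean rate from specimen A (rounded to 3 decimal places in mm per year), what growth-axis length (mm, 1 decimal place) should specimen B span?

229.3 mm

Specimen A: true growth ring count = 655 − 7 + 15 = 663.
A: Mean rate = 218.0 mm / 663 years ≈ 0.329 mm per year.
For B, 0.329 mm/year × 697 years = 229.3 mm.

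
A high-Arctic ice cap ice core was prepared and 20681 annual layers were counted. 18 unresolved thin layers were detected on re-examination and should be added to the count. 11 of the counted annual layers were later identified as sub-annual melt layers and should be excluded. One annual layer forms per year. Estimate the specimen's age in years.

20688 yr

After corrections the count is 20681 − 11 + 18 = 20688 annual layers.
At one annual layer per year, that is 20688 years.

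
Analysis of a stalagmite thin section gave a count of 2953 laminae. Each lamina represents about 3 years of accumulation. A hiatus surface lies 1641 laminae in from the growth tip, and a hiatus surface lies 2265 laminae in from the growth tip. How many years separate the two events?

1872 years

2265 − 1641 = 624 laminae lie between the two events.
Multiplying by 3 years per lamina: 624 × 3 = 1872 years.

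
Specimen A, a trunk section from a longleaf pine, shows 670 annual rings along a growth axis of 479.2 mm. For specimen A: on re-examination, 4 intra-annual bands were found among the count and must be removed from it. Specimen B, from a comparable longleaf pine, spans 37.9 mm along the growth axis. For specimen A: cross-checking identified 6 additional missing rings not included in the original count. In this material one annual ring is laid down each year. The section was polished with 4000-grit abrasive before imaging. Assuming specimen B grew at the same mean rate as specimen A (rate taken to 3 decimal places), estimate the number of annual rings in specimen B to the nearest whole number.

Specimen A: correcting the raw count gives 670 − 4 + 6 = 672 true annual rings.
A: Extension rate ≈ 479.2 / 672 = 0.713 mm/year.
For B, 37.9 / 0.713 = 53.16 years ≈ 53 annual rings.

53 annual rings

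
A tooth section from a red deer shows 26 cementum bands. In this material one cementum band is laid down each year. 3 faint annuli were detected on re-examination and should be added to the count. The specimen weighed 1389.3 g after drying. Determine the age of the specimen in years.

After corrections the count is 26 + 3 = 29 cementum bands.
One cementum band per year makes the duration 29 years.

29 years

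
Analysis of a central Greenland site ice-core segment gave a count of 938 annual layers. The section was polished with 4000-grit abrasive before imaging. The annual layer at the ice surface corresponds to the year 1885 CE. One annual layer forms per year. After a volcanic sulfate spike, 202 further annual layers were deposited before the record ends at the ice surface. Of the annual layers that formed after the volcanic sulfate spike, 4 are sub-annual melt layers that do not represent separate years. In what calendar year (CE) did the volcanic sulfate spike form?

202 annual layers post-date the volcanic sulfate spike.
Removing the 4 false annual layers leaves 202 − 4 = 198 true annual layers beyond the volcanic sulfate spike.
1885 − 198 = 1687 CE.

1687 CE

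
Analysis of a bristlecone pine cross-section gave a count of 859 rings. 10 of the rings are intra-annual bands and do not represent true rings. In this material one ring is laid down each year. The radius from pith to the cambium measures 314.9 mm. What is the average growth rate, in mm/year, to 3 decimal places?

0.371 mm/year

True ring count = 859 − 10 = 849.
314.9 mm over 849 years gives 314.9 / 849 ≈ 0.371 mm/year.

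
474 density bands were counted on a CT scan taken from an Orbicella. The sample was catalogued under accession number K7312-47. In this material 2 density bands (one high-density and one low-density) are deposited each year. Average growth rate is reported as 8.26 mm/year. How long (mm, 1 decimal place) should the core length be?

1957.6 mm

474 density bands at 2 per year is 474 / 2 = 237 years.
237 years at 8.26 mm/year gives 8.26 × 237 = 1957.6 mm.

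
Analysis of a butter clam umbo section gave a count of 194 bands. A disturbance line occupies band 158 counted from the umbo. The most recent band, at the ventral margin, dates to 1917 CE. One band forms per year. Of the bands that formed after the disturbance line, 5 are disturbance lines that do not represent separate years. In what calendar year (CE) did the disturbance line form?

194 − 158 = 36 bands lie beyond the disturbance line toward the ventral margin.
36 − 5 false = 31 true bands after the disturbance line.
1917 − 31 = 1886 CE.

1886 CE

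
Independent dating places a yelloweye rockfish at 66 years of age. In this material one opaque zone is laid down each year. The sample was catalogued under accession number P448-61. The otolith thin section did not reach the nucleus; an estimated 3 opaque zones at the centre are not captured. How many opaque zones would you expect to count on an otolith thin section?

63 opaque zones

Expected opaque zones over 66 years: 66.
Less the 3 uncaptured opaque zones: 66 − 3 = 63.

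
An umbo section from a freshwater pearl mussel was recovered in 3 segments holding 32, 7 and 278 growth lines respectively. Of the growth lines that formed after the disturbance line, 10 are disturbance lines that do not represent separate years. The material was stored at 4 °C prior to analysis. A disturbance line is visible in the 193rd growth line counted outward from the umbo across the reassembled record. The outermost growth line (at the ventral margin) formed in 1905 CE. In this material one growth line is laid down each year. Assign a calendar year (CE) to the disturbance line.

Total growth lines = 32 + 7 + 278 = 317.
Between growth line 193 and the ventral margin there are 317 − 193 = 124 growth lines.
Excluding 10 false growth lines: 124 − 10 = 114.
The growth line at the ventral margin is 1905 CE, so the disturbance line dates to 1905 − 114 = 1791 CE.

1791 CE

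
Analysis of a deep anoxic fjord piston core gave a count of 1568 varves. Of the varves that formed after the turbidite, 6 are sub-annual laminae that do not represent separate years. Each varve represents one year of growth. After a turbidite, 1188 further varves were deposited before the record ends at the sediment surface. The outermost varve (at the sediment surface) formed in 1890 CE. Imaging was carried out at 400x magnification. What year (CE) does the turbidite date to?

708 CE

1188 varves formed after the turbidite.
Excluding 6 false varves: 1188 − 6 = 1182.
1890 − 1182 = 708 CE.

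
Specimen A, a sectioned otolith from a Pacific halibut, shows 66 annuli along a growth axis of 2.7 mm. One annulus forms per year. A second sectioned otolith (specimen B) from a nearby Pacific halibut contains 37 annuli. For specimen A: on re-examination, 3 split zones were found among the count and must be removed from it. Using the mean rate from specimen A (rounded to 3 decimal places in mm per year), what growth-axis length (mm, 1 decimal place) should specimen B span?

1.6 mm

Specimen A: correcting the raw count gives 66 − 3 = 63 true annuli.
A: Extension rate ≈ 2.7 / 63 = 0.043 mm/yr.
For B, 0.043 mm/year × 37 years = 1.6 mm.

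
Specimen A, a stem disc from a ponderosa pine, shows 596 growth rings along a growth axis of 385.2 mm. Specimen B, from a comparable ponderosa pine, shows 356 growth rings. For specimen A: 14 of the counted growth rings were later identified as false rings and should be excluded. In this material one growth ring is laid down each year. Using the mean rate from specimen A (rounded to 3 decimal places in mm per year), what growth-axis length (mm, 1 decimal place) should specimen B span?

Specimen A: adjusted count: 596 − 14 = 582 growth rings.
A: 385.2 mm over 582 years gives 385.2 / 582 ≈ 0.662 mm per year.
B's length ≈ 0.662 × 356 = 235.7 mm.

235.7 mm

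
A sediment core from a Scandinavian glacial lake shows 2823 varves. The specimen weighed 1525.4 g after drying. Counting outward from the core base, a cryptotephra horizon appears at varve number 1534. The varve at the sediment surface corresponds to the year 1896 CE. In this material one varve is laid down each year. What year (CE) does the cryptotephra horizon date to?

607 CE

2823 − 1534 = 1289 varves lie beyond the cryptotephra horizon toward the sediment surface.
The varve at the sediment surface is 1896 CE, so the cryptotephra horizon dates to 1896 − 1289 = 607 CE.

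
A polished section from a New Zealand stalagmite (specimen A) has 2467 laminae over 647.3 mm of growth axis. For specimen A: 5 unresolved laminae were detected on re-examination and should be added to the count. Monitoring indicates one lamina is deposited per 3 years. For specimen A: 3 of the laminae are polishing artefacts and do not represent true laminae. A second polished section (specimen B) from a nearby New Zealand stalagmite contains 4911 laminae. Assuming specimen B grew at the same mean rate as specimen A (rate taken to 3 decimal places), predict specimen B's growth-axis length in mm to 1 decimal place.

1281.8 mm

Specimen A: true lamina count = 2467 − 3 + 5 = 2469.
Specimen A: multiplying by 3 years per lamina: 2469 × 3 = 7407 years.
A: Mean rate = 647.3 mm / 7407 years ≈ 0.087 mm/year.
Specimen B: at 3 years per lamina, 4911 × 3 = 14733 years. Length of B = 0.087 × 14733 = 1281.8 mm.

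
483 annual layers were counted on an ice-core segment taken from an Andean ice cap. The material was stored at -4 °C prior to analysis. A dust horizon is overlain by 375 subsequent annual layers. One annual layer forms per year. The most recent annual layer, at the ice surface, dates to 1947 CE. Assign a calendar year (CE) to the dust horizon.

1572 CE

375 annual layers post-date the dust horizon.
The annual layer at the ice surface is 1947 CE, so the dust horizon dates to 1947 − 375 = 1572 CE.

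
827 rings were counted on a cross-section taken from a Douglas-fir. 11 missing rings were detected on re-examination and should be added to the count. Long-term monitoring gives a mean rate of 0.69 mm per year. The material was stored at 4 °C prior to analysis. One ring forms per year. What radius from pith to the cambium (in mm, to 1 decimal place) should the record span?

True ring count = 827 + 11 = 838.
Predicted length = 0.69 mm/year × 838 years = 578.2 mm.

578.2 mm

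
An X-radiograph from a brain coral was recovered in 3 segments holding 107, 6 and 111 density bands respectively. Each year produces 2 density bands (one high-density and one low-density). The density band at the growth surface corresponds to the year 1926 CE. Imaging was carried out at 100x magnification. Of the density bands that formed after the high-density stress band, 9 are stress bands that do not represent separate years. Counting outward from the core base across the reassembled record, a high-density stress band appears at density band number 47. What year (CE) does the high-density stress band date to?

1842 CE

Total density bands = 107 + 6 + 111 = 224.
Between density band 47 and the growth surface there are 224 − 47 = 177 density bands.
177 − 9 false = 168 true density bands after the high-density stress band.
With 2 density bands per year, 168 / 2 = 84 years.
The density band at the growth surface is 1926 CE, so the high-density stress band dates to 1926 − 84 = 1842 CE.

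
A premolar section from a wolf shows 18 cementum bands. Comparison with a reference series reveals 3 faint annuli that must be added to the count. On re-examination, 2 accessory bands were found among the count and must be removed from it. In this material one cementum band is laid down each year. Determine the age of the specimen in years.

True cementum band count = 18 − 2 + 3 = 19.
At one cementum band per year, that is 19 years.

19 yr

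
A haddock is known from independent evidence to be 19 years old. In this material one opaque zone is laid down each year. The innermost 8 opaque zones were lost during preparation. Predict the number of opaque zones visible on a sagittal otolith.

Expected opaque zones over 19 years: 19.
Subtracting the 8 opaque zones not captured gives 19 − 8 = 11 opaque zones in the record.

11 opaque zones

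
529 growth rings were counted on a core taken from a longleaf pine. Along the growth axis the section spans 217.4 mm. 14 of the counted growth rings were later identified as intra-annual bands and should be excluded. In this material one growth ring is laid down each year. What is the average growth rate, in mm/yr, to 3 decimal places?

0.422 mm/yr

Correcting the raw count gives 529 − 14 = 515 true growth rings.
Mean rate = 217.4 mm / 515 years ≈ 0.422 mm/yr.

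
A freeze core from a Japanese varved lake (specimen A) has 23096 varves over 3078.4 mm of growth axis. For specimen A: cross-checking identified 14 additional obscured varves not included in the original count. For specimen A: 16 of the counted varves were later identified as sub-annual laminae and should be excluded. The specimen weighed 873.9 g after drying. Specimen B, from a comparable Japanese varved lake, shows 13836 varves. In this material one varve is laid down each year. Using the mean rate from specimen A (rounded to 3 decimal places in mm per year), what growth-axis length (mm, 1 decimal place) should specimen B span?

Specimen A: adjusted count: 23096 − 16 + 14 = 23094 varves.
A: Mean rate = 3078.4 mm / 23094 years ≈ 0.133 mm/yr.
For B, 0.133 mm/year × 13836 years = 1840.2 mm.

1840.2 mm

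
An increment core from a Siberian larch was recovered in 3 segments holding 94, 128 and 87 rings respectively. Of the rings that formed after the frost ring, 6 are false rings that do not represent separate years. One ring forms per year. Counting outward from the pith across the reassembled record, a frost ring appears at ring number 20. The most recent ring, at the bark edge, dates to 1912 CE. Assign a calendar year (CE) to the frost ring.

Total rings = 94 + 128 + 87 = 309.
309 − 20 = 289 rings lie beyond the frost ring toward the bark edge.
289 − 6 false = 283 true rings after the frost ring.
The ring at the bark edge is 1912 CE, so the frost ring dates to 1912 − 283 = 1629 CE.

1629 CE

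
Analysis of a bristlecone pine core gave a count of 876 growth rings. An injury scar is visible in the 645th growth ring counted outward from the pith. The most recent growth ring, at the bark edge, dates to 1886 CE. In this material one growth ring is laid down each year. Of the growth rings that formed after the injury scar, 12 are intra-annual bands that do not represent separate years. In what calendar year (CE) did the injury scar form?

1667 CE

The injury scar sits at growth ring 645 from the pith, so 876 − 645 = 231 growth rings formed after it.
Excluding 12 false growth rings: 231 − 12 = 219.
The growth ring at the bark edge is 1886 CE, so the injury scar dates to 1886 − 219 = 1667 CE.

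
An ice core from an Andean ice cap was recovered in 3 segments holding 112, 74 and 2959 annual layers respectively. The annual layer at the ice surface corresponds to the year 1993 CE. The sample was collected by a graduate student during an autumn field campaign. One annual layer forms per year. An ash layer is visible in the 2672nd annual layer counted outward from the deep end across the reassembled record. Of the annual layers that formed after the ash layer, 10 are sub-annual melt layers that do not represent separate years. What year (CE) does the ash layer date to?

Total annual layers = 112 + 74 + 2959 = 3145.
3145 − 2672 = 473 annual layers lie beyond the ash layer toward the ice surface.
Removing the 10 false annual layers leaves 473 − 10 = 463 true annual layers beyond the ash layer.
The annual layer at the ice surface is 1993 CE, so the ash layer dates to 1993 − 463 = 1530 CE.

1530 CE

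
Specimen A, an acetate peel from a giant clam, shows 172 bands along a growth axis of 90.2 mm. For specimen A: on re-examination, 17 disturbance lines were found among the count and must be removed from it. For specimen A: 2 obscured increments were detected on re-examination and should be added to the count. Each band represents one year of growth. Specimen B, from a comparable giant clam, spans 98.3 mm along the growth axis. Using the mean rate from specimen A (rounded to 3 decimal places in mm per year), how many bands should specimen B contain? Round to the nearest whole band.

Specimen A: after corrections the count is 172 − 17 + 2 = 157 bands.
A: Mean rate = 90.2 mm / 157 years ≈ 0.575 mm/yr.
For B, 98.3 / 0.575 = 170.96 years ≈ 171 bands.

171 bands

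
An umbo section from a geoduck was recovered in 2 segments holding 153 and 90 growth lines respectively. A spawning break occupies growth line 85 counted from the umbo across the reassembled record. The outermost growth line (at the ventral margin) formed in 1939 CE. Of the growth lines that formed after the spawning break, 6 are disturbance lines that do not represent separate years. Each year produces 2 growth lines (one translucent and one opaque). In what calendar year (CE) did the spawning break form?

Total growth lines = 153 + 90 = 243.
243 − 85 = 158 growth lines lie beyond the spawning break toward the ventral margin.
Removing the 6 false growth lines leaves 158 − 6 = 152 true growth lines beyond the spawning break.
With 2 growth lines per year, 152 / 2 = 76 years.
1939 − 76 = 1863 CE.

1863 CE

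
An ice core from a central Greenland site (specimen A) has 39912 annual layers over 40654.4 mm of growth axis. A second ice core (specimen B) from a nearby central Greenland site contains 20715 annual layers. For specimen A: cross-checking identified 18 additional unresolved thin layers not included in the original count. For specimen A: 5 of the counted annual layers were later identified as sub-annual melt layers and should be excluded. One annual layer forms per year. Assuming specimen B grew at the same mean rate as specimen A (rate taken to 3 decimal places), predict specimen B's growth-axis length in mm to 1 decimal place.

21087.9 mm

Specimen A: correcting the raw count gives 39912 − 5 + 18 = 39925 true annual layers.
A: Mean rate = 40654.4 mm / 39925 years ≈ 1.018 mm per year.
B's length ≈ 1.018 × 20715 = 21087.9 mm.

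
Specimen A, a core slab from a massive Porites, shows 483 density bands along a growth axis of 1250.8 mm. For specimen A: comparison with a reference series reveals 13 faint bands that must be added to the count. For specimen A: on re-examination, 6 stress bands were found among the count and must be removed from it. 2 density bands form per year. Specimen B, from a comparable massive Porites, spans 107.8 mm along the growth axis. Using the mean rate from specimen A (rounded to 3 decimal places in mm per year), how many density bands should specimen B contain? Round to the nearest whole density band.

Specimen A: correcting the raw count gives 483 − 6 + 13 = 490 true density bands.
Specimen A: dividing by 2 density bands per year: 490 / 2 = 245 years.
A: Extension rate ≈ 1250.8 / 245 = 5.105 mm per year.
B spans 107.8 / 5.105 = 21.12 years; at 2 density bands per year that is 21.12 × 2 ≈ 42 density bands.

42 density bands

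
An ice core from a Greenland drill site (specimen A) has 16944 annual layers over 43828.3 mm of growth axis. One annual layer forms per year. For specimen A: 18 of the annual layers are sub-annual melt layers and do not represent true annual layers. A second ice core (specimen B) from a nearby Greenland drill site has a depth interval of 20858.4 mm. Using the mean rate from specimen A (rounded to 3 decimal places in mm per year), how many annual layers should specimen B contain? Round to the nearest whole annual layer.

Specimen A: adjusted count: 16944 − 18 = 16926 annual layers.
A: Extension rate ≈ 43828.3 / 16926 = 2.589 mm/yr.
Specimen B: 20858.4 mm / 2.589 mm per year = 8056.55 years ≈ 8057 annual layers.

8057 annual layers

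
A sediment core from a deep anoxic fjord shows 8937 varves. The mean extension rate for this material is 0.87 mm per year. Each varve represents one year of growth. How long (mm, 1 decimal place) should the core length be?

7775.2 mm

8937 years of growth are recorded.
Predicted length = 0.87 mm/year × 8937 years = 7775.2 mm.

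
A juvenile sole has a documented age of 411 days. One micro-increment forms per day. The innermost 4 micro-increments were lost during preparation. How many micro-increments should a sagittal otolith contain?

407 micro-increments

At one micro-increment per day, 411 days correspond to 411 micro-increments.
Less the 4 uncaptured micro-increments: 411 − 4 = 407.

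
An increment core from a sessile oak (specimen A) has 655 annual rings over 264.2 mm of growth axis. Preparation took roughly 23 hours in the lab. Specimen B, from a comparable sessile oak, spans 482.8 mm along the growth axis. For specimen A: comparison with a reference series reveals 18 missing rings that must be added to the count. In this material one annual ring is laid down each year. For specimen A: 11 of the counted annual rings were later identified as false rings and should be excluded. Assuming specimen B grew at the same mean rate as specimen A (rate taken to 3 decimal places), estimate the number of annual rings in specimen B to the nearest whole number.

1210 annual rings

Specimen A: adjusted count: 655 − 11 + 18 = 662 annual rings.
A: Mean rate = 264.2 mm / 662 years ≈ 0.399 mm/yr.
For B, 482.8 / 0.399 = 1210.03 years ≈ 1210 annual rings.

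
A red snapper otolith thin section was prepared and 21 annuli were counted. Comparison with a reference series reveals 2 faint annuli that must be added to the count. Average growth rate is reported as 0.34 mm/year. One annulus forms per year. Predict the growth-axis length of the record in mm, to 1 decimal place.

7.8 mm

Correcting the raw count gives 21 + 2 = 23 true annuli.
23 years at 0.34 mm/year gives 0.34 × 23 = 7.8 mm.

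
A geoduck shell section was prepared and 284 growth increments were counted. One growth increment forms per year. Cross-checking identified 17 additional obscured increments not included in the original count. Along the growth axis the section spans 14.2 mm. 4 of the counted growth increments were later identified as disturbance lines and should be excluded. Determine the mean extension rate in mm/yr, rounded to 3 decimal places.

0.048 mm/yr

Correcting the raw count gives 284 − 4 + 17 = 297 true growth increments.
14.2 mm over 297 years gives 14.2 / 297 ≈ 0.048 mm/yr.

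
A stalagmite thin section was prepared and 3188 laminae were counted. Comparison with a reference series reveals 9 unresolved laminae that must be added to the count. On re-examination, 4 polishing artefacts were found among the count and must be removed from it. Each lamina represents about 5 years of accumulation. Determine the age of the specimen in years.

Adjusted count: 3188 − 4 + 9 = 3193 laminae.
Multiplying by 5 years per lamina: 3193 × 5 = 15965 years.

15965 years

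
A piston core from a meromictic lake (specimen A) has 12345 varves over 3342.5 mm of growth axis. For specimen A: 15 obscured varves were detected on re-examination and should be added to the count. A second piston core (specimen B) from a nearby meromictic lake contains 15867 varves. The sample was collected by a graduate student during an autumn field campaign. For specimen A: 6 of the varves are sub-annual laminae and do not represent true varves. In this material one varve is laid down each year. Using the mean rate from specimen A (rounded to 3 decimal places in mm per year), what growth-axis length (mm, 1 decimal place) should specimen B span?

4300.0 mm

Specimen A: correcting the raw count gives 12345 − 6 + 15 = 12354 true varves.
A: Extension rate ≈ 3342.5 / 12354 = 0.271 mm/year.
Length of B = 0.271 × 15867 = 4300.0 mm.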